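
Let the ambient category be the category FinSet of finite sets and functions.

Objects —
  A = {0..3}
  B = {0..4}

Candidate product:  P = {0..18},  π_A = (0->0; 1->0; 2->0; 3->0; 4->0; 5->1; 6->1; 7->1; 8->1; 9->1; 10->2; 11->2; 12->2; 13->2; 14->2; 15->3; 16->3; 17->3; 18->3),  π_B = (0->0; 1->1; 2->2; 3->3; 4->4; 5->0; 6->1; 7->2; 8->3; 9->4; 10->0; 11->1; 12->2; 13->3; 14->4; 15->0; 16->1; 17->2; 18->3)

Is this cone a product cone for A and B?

Answer: NOT A VALID PRODUCT — |P|=19 ≠ |A|·|B|=20

Trace:
|A|·|B| = 4·5 = 20;  |P| = 19
  → cardinalities differ; no bijection possible.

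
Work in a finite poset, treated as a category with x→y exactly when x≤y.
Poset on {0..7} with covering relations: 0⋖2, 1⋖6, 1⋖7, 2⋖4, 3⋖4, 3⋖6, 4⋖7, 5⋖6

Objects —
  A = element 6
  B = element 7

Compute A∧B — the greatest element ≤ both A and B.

{x : x<=A ∧ x<=B} = {1,3}  (A=6, B=7)
  maximal lower bounds 1 and 3 are incomparable: neither 1<=3 nor 3<=1
→ no greatest lower bound exists

Answer: NO MEET EXISTS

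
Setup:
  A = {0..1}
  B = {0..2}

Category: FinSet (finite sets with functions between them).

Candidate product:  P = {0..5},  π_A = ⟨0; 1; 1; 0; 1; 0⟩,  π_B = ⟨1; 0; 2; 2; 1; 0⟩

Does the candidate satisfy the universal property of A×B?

Answer: VALID PRODUCT

Work:
|A|·|B| = 2·3 = 6;  |P| = 6
Check the pairing map k ↦ (π_A(k), π_B(k)):
  0 ↦ (0,1)
  1 ↦ (1,0)
  2 ↦ (1,2)
  3 ↦ (0,2)
  4 ↦ (1,1)
  5 ↦ (0,0)
distinct pairs in image: 6 / 6 needed
  → bijection onto A×B; projections well-typed.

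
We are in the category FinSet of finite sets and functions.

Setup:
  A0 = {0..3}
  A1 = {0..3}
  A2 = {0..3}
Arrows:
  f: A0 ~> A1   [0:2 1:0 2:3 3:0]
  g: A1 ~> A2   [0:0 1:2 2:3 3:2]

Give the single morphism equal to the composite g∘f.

Answer: [0:3 1:0 2:2 3:0]

Trace:
  0 f~>2 g~>3
  1 f~>0 g~>0
  2 f~>3 g~>2
  3 f~>0 g~>0
result: [0:3 1:0 2:2 3:0]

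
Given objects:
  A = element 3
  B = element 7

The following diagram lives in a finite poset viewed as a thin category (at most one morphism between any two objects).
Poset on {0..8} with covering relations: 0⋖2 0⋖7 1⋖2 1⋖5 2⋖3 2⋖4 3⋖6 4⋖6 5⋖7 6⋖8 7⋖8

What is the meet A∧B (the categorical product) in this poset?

Lower bounds of A=3 and B=7: {0,1}
  maximal lower bounds 0 and 1 are incomparable: neither 0<=1 nor 1<=0
→ no greatest lower bound exists

Answer: NO MEET EXISTS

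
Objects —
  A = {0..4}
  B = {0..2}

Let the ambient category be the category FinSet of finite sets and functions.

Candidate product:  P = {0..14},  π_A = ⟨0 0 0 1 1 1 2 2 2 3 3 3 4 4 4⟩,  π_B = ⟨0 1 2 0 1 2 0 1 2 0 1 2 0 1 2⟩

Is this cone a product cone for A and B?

|A|·|B| = 5·3 = 15;  |P| = 15
Check the pairing map k ↦ (π_A(k), π_B(k)):
  0 -> (0,0)
  1 -> (0,1)
  2 -> (0,2)
  3 -> (1,0)
  4 -> (1,1)
  5 -> (1,2)
  6 -> (2,0)
  7 -> (2,1)
  8 -> (2,2)
  9 -> (3,0)
  10 -> (3,1)
  11 -> (3,2)
  12 -> (4,0)
  13 -> (4,1)
  14 -> (4,2)
distinct pairs in image: 15 / 15 needed
  → bijection onto A×B; projections well-typed.

Answer: VALID PRODUCT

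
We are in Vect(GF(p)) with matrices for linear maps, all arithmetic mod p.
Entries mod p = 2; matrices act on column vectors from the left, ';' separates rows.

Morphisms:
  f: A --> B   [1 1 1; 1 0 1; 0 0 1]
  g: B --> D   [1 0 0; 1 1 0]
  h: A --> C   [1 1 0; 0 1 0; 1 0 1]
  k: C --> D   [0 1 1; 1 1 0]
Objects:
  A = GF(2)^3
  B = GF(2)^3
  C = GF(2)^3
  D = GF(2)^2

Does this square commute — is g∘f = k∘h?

Path 1 = f;g:
  e0=[1,0,0] f-->[1,1,0] g-->[1,0]
  e1=[0,1,0] f-->[1,0,0] g-->[1,1]
  e2=[0,0,1] f-->[1,1,1] g-->[1,0]
  ⟦path⟧₁ = [1 1 1; 0 1 0]
Path 2 = h;k:
  e0=[1,0,0] h-->[1,0,1] k-->[1,1]
  e1=[0,1,0] h-->[1,1,0] k-->[1,0]
  e2=[0,0,1] h-->[0,0,1] k-->[1,0]
  ⟦path⟧₂ = [1 1 1; 1 0 0]
Equal? NO — does not commute

Answer: DOES NOT COMMUTE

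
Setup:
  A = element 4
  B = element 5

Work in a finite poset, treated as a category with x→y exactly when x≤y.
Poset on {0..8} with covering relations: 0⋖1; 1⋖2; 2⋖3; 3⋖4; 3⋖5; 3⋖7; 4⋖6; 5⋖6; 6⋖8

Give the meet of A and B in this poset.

Answer: A∧B = 3

Derivation:
{x : x<=A ∧ x<=B} = {0,1,2,3}  (A=4, B=5)
  0 <= 3
  1 <= 3
  2 <= 3
  3 <= 3
glb = 3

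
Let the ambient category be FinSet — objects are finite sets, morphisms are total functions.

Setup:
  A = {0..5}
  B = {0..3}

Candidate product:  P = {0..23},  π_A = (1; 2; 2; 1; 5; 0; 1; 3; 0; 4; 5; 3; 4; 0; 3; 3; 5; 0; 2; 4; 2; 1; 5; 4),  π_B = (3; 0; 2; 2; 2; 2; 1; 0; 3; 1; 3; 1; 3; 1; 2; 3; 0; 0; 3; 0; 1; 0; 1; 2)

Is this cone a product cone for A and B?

|A|·|B| = 6·4 = 24;  |P| = 24
Check the pairing map k ↦ (π_A(k), π_B(k)):
  0 -> (1,3)
  1 -> (2,0)
  2 -> (2,2)
  3 -> (1,2)
  4 -> (5,2)
  5 -> (0,2)
  6 -> (1,1)
  7 -> (3,0)
  8 -> (0,3)
  9 -> (4,1)
  10 -> (5,3)
  11 -> (3,1)
  12 -> (4,3)
  13 -> (0,1)
  14 -> (3,2)
  15 -> (3,3)
  16 -> (5,0)
  17 -> (0,0)
  18 -> (2,3)
  19 -> (4,0)
  20 -> (2,1)
  21 -> (1,0)
  22 -> (5,1)
  23 -> (4,2)
distinct pairs in image: 24 / 24 needed
  → bijection onto A×B; projections well-typed.

Answer: VALID PRODUCT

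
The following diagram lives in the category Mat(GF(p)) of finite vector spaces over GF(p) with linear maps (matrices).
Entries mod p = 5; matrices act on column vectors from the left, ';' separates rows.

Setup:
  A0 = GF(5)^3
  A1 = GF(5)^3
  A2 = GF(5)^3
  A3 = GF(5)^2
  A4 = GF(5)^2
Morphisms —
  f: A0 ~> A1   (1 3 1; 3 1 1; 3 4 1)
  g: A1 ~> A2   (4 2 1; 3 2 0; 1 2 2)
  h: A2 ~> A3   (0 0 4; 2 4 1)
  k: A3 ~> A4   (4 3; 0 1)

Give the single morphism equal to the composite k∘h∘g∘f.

  e0=[1,0,0] f~>[1,3,3] g~>[3,4,3] h~>[2,0] k~>[3,0]
  e1=[0,1,0] f~>[3,1,4] g~>[3,1,3] h~>[2,3] k~>[2,3]
  e2=[0,0,1] f~>[1,1,1] g~>[2,0,0] h~>[0,4] k~>[2,4]
⟦path⟧: (3 2 2; 0 3 4)

Answer: (3 2 2; 0 3 4)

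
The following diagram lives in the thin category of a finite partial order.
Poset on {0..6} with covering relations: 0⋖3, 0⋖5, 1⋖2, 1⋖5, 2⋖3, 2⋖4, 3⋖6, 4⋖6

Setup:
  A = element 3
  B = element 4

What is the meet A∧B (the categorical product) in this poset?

Lower bounds of A=3 and B=4: {1,2}
  1 ≤ 2
  2 ≤ 2
glb = 2

Answer: A∧B = 2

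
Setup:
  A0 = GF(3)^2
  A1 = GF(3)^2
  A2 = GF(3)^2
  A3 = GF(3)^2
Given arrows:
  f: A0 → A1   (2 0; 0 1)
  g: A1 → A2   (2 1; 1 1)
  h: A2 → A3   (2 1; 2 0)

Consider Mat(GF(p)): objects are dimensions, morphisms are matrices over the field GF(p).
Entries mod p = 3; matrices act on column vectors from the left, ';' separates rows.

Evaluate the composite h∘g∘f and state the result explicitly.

  e0=(1,0) f→(2,0) g→(1,2) h→(1,2)
  e1=(0,1) f→(0,1) g→(1,1) h→(0,2)
composite: (1 0; 2 2)

Answer: (1 0; 2 2)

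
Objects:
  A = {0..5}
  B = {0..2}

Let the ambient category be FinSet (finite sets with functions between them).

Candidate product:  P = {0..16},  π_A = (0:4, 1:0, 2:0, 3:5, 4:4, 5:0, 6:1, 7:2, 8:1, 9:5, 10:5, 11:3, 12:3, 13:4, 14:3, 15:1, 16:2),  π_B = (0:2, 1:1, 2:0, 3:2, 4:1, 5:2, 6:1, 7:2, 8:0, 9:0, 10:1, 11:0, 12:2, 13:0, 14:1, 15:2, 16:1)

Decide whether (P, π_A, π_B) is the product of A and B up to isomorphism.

Answer: NOT A VALID PRODUCT — |P|=17 ≠ |A|·|B|=18

Derivation:
|A|·|B| = 6·3 = 18;  |P| = 17
  → cardinalities differ; no bijection possible.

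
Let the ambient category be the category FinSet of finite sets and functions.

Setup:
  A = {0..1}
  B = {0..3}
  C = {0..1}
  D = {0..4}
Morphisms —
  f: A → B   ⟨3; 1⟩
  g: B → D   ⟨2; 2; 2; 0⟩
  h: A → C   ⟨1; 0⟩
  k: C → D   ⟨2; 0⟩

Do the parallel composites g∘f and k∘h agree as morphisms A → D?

Answer: COMMUTES

Derivation:
Along f;g (path 1):
  0 f→3 g→0
  1 f→1 g→2
  composite₁ = ⟨0; 2⟩
Along h;k (path 2):
  0 h→1 k→0
  1 h→0 k→2
  composite₂ = ⟨0; 2⟩
Equal? equal; square commutes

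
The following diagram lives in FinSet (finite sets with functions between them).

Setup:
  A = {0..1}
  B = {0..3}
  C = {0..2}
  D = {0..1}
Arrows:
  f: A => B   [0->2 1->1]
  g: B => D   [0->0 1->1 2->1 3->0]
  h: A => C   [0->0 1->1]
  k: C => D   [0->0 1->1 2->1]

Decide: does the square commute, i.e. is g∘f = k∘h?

Answer: DOES NOT COMMUTE

Work:
Path 1 = f;g:
  0 f=>2 g=>1
  1 f=>1 g=>1
  result₁ = [0->1 1->1]
Path 2 = h;k:
  0 h=>0 k=>0
  1 h=>1 k=>1
  result₂ = [0->0 1->1]
Equal? distinct morphisms ✗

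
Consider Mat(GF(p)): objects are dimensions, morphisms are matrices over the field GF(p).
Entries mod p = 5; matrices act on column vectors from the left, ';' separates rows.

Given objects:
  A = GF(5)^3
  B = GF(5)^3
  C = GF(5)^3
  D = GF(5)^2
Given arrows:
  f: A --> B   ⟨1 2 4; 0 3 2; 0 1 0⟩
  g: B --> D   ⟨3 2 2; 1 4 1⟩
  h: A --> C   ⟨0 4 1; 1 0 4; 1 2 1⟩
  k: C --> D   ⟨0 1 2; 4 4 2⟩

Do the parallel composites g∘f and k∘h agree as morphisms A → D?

Answer: COMMUTES

Trace:
1) trace f;g:
  e0=[1,0,0] f-->[1,0,0] g-->[3,1]
  e1=[0,1,0] f-->[2,3,1] g-->[4,0]
  e2=[0,0,1] f-->[4,2,0] g-->[1,2]
  ⟦path⟧₁ = ⟨3 4 1; 1 0 2⟩
2) trace h;k:
  e0=[1,0,0] h-->[0,1,1] k-->[3,1]
  e1=[0,1,0] h-->[4,0,2] k-->[4,0]
  e2=[0,0,1] h-->[1,4,1] k-->[1,2]
  ⟦path⟧₂ = ⟨3 4 1; 1 0 2⟩
Equal? YES — commutes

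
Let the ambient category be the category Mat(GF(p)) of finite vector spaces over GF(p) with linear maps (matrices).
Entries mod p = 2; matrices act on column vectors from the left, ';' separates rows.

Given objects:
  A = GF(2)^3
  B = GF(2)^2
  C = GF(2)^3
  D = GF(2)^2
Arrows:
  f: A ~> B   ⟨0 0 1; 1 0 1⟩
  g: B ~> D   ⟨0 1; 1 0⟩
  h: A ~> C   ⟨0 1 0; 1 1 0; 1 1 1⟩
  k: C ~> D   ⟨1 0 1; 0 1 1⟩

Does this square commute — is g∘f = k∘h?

Answer: COMMUTES

Trace:
Path 1 = f;g:
  e0=(1,0,0) f~>(0,1) g~>(1,0)
  e1=(0,1,0) f~>(0,0) g~>(0,0)
  e2=(0,0,1) f~>(1,1) g~>(1,1)
  ⟦path⟧₁ = ⟨1 0 1; 0 0 1⟩
Path 2 = h;k:
  e0=(1,0,0) h~>(0,1,1) k~>(1,0)
  e1=(0,1,0) h~>(1,1,1) k~>(0,0)
  e2=(0,0,1) h~>(0,0,1) k~>(1,1)
  ⟦path⟧₂ = ⟨1 0 1; 0 0 1⟩
Equal? same morphism ✓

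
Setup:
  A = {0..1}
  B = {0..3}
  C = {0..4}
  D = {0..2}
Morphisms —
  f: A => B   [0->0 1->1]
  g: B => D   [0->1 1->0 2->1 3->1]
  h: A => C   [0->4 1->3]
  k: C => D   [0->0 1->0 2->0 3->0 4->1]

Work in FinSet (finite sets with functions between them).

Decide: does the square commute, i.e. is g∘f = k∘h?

Path 1 = f;g:
  0 f=>0 g=>1
  1 f=>1 g=>0
  result₁ = [0->1 1->0]
Path 2 = h;k:
  0 h=>4 k=>1
  1 h=>3 k=>0
  result₂ = [0->1 1->0]
Equal? equal; square commutes

Answer: COMMUTES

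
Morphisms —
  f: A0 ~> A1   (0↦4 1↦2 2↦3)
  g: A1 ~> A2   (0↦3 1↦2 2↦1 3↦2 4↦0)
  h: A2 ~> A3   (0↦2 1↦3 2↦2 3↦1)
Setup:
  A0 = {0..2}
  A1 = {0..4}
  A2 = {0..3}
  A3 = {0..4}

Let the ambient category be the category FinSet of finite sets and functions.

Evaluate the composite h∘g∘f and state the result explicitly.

  0 f~>4 g~>0 h~>2
  1 f~>2 g~>1 h~>3
  2 f~>3 g~>2 h~>2
⟦path⟧: (0↦2 1↦3 2↦2)

Answer: (0↦2 1↦3 2↦2)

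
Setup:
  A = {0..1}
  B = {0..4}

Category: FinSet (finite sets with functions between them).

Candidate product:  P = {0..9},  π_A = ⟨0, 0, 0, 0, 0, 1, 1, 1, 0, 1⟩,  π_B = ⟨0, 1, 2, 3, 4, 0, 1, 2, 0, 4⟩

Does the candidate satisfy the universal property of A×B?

Answer: NOT A VALID PRODUCT — duplicate pair at indices 0,8

Trace:
|A|·|B| = 2·5 = 10;  |P| = 10
Check the pairing map k ↦ (π_A(k), π_B(k)):
  0 ↦ (0,0)
  1 ↦ (0,1)
  2 ↦ (0,2)
  3 ↦ (0,3)
  4 ↦ (0,4)
  5 ↦ (1,0)
  6 ↦ (1,1)
  7 ↦ (1,2)
  8 ↦ (0,0)  ✗ repeats pair of k=0
  9 ↦ (1,4)
distinct pairs in image: 9 / 10 needed
  → (0,0) hit at k=0 and k=8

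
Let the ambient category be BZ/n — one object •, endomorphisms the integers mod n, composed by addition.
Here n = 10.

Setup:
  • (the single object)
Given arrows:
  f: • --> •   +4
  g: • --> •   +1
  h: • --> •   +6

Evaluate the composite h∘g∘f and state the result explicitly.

Answer: +1

Work:
  0 +4≡4 +1≡5 +6≡1  (mod 10)
result: +1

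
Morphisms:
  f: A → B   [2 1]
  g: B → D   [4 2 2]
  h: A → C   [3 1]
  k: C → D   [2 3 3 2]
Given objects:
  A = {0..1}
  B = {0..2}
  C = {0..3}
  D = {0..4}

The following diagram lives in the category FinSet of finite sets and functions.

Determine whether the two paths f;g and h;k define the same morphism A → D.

1) trace f;g:
  0 f→2 g→2
  1 f→1 g→2
  result₁ = [2 2]
2) trace h;k:
  0 h→3 k→2
  1 h→1 k→3
  result₂ = [2 3]
Equal? differ; not commutative

Answer: DOES NOT COMMUTE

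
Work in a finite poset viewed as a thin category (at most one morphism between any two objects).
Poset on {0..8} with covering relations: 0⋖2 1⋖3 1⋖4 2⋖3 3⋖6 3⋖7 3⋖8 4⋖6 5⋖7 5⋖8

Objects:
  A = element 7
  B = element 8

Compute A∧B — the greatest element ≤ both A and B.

Answer: NO MEET EXISTS

Derivation:
Lower bounds of A=7 and B=8: {0,1,2,3,5}
  maximal lower bounds 3 and 5 are incomparable: neither 3<=5 nor 5<=3
→ no greatest lower bound exists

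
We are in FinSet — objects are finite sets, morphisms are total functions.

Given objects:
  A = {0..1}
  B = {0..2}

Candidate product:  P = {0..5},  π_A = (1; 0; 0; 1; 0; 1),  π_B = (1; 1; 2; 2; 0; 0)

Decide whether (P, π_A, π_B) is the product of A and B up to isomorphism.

|A|·|B| = 2·3 = 6;  |P| = 6
Check the pairing map k ↦ (π_A(k), π_B(k)):
  0 : (1,1)
  1 : (0,1)
  2 : (0,2)
  3 : (1,2)
  4 : (0,0)
  5 : (1,0)
distinct pairs in image: 6 / 6 needed
  → bijection onto A×B; projections well-typed.

Answer: VALID PRODUCT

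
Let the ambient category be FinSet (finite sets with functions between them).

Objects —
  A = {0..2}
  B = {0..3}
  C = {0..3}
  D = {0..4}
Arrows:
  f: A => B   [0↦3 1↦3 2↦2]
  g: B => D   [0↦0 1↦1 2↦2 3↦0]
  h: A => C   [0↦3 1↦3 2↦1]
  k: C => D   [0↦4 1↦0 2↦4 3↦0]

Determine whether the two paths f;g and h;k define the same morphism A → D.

Answer: DOES NOT COMMUTE

Work:
1) trace f;g:
  0 f=>3 g=>0
  1 f=>3 g=>0
  2 f=>2 g=>2
  composite₁ = [0↦0 1↦0 2↦2]
2) trace h;k:
  0 h=>3 k=>0
  1 h=>3 k=>0
  2 h=>1 k=>0
  composite₂ = [0↦0 1↦0 2↦0]
Equal? NO — does not commute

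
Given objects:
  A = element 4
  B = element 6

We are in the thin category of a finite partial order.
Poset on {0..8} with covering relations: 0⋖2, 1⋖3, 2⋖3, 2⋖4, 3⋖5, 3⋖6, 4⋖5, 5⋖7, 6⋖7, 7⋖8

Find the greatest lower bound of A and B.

Lower bounds of A=4 and B=6: {0,2}
  0 ⊑ 2
  2 ⊑ 2
glb = 2

Answer: A∧B = 2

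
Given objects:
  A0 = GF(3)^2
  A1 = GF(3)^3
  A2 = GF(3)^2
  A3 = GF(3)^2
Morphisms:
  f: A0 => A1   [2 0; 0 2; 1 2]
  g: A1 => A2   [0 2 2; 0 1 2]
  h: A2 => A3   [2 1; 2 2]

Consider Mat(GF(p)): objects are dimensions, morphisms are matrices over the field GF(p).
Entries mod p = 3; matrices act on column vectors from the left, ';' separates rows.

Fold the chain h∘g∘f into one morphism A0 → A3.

  e0=(1,0) f=>(2,0,1) g=>(2,2) h=>(0,2)
  e1=(0,1) f=>(0,2,2) g=>(2,0) h=>(1,1)
result: [0 1; 2 1]

Answer: [0 1; 2 1]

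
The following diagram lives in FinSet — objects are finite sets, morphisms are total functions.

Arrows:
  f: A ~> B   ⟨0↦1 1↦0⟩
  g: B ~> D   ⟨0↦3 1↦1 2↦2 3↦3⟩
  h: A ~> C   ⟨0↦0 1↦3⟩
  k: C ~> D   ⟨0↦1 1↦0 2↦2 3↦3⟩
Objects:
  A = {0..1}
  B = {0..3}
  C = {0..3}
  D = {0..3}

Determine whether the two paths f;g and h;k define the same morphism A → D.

1) trace f;g:
  0 f~>1 g~>1
  1 f~>0 g~>3
  composite₁ = ⟨0↦1 1↦3⟩
2) trace h;k:
  0 h~>0 k~>1
  1 h~>3 k~>3
  composite₂ = ⟨0↦1 1↦3⟩
Equal? same morphism ✓

Answer: COMMUTES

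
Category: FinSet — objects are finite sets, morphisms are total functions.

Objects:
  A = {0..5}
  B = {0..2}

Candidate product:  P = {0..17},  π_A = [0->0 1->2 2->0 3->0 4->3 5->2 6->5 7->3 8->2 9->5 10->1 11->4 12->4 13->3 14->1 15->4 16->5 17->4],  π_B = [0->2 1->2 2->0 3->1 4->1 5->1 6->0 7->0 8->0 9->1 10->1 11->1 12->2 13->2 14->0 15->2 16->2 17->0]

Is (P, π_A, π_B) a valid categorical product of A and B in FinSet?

|A|·|B| = 6·3 = 18;  |P| = 18
Check the pairing map k ↦ (π_A(k), π_B(k)):
  0 -> (0,2)
  1 -> (2,2)
  2 -> (0,0)
  3 -> (0,1)
  4 -> (3,1)
  5 -> (2,1)
  6 -> (5,0)
  7 -> (3,0)
  8 -> (2,0)
  9 -> (5,1)
  10 -> (1,1)
  11 -> (4,1)
  12 -> (4,2)
  13 -> (3,2)
  14 -> (1,0)
  15 -> (4,2)  ✗ repeats pair of k=12
  16 -> (5,2)
  17 -> (4,0)
distinct pairs in image: 17 / 18 needed
  → (4,2) hit at k=12 and k=15

Answer: NOT A VALID PRODUCT — duplicate pair at indices 12,15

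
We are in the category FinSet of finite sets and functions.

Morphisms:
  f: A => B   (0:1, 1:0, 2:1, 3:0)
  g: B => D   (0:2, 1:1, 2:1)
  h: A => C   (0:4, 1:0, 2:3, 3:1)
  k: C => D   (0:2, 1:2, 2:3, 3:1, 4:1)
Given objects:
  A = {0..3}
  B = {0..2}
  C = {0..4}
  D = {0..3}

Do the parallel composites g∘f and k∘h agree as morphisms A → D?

Answer: COMMUTES

Work:
1) trace f;g:
  0 f=>1 g=>1
  1 f=>0 g=>2
  2 f=>1 g=>1
  3 f=>0 g=>2
  composite₁ = (0:1, 1:2, 2:1, 3:2)
2) trace h;k:
  0 h=>4 k=>1
  1 h=>0 k=>2
  2 h=>3 k=>1
  3 h=>1 k=>2
  composite₂ = (0:1, 1:2, 2:1, 3:2)
Equal? same morphism ✓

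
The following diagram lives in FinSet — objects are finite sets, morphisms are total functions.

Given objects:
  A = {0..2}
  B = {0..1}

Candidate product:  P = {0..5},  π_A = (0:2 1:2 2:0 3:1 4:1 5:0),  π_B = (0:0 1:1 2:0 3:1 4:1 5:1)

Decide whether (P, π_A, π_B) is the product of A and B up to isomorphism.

|A|·|B| = 3·2 = 6;  |P| = 6
Check the pairing map k ↦ (π_A(k), π_B(k)):
  0 : (2,0)
  1 : (2,1)
  2 : (0,0)
  3 : (1,1)
  4 : (1,1)  ✗ repeats pair of k=3
  5 : (0,1)
distinct pairs in image: 5 / 6 needed
  → (1,1) hit at k=3 and k=4

Answer: NOT A VALID PRODUCT — duplicate pair at indices 4,3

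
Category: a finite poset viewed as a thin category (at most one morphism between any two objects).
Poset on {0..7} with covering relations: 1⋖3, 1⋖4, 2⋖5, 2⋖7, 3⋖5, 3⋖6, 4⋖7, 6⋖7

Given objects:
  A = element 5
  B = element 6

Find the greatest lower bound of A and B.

Common predecessors of 5,6: {1,3}
  1 <= 3
  3 <= 3
glb = 3

Answer: A∧B = 3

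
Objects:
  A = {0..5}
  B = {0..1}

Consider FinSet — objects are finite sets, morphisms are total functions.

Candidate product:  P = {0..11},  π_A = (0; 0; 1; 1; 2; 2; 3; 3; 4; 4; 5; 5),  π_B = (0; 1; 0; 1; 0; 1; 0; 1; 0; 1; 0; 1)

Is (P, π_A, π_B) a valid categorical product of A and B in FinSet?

|A|·|B| = 6·2 = 12;  |P| = 12
Check the pairing map k ↦ (π_A(k), π_B(k)):
  0 -> (0,0)
  1 -> (0,1)
  2 -> (1,0)
  3 -> (1,1)
  4 -> (2,0)
  5 -> (2,1)
  6 -> (3,0)
  7 -> (3,1)
  8 -> (4,0)
  9 -> (4,1)
  10 -> (5,0)
  11 -> (5,1)
distinct pairs in image: 12 / 12 needed
  → bijection onto A×B; projections well-typed.

Answer: VALID PRODUCT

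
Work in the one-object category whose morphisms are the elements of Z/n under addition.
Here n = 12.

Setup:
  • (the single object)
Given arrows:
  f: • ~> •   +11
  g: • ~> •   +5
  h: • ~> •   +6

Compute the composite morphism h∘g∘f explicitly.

  0 +11≡11 +5≡4 +6≡10  (mod 12)
composite: +10

Answer: +10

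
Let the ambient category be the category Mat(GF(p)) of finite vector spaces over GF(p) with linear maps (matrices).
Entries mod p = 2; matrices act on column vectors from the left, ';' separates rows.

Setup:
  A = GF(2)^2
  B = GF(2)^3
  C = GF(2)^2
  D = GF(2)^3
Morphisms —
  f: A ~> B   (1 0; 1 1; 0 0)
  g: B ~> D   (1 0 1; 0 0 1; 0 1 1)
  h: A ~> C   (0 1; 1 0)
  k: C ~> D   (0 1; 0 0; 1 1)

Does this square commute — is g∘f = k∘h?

Path 1 = f;g:
  e0=⟨1,0⟩ f~>⟨1,1,0⟩ g~>⟨1,0,1⟩
  e1=⟨0,1⟩ f~>⟨0,1,0⟩ g~>⟨0,0,1⟩
  ⟦path⟧₁ = (1 0; 0 0; 1 1)
Path 2 = h;k:
  e0=⟨1,0⟩ h~>⟨0,1⟩ k~>⟨1,0,1⟩
  e1=⟨0,1⟩ h~>⟨1,0⟩ k~>⟨0,0,1⟩
  ⟦path⟧₂ = (1 0; 0 0; 1 1)
Equal? same morphism ✓

Answer: COMMUTES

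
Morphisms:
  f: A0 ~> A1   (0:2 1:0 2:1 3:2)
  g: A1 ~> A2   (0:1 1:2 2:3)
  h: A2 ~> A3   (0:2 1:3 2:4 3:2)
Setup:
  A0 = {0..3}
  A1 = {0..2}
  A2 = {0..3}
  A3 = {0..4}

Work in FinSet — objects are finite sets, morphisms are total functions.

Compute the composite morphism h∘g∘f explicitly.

  0 f~>2 g~>3 h~>2
  1 f~>0 g~>1 h~>3
  2 f~>1 g~>2 h~>4
  3 f~>2 g~>3 h~>2
⟦path⟧: (0:2 1:3 2:4 3:2)

Answer: (0:2 1:3 2:4 3:2)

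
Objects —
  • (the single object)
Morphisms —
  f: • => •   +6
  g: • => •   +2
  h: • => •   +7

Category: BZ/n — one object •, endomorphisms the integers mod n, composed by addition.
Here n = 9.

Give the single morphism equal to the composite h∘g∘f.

Answer: +6

Work:
  0 +6≡6 +2≡8 +7≡6  (mod 9)
composite: +6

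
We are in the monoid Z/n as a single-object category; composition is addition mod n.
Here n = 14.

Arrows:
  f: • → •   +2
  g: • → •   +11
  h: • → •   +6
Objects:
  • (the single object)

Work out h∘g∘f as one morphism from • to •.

  0 +2≡2 +11≡13 +6≡5  (mod 14)
result: +5

Answer: +5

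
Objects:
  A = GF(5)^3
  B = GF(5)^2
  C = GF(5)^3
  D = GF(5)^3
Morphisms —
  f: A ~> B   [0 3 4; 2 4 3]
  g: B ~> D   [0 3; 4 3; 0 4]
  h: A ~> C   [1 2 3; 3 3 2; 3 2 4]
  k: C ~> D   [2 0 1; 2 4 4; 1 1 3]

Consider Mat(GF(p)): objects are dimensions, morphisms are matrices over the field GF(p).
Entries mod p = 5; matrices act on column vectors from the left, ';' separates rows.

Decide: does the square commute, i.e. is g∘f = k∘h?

1) trace f;g:
  e0=⟨1,0,0⟩ f~>⟨0,2⟩ g~>⟨1,1,3⟩
  e1=⟨0,1,0⟩ f~>⟨3,4⟩ g~>⟨2,4,1⟩
  e2=⟨0,0,1⟩ f~>⟨4,3⟩ g~>⟨4,0,2⟩
  composite₁ = [1 2 4; 1 4 0; 3 1 2]
2) trace h;k:
  e0=⟨1,0,0⟩ h~>⟨1,3,3⟩ k~>⟨0,1,3⟩
  e1=⟨0,1,0⟩ h~>⟨2,3,2⟩ k~>⟨1,4,1⟩
  e2=⟨0,0,1⟩ h~>⟨3,2,4⟩ k~>⟨0,0,2⟩
  composite₂ = [0 1 0; 1 4 0; 3 1 2]
Equal? distinct morphisms ✗

Answer: DOES NOT COMMUTE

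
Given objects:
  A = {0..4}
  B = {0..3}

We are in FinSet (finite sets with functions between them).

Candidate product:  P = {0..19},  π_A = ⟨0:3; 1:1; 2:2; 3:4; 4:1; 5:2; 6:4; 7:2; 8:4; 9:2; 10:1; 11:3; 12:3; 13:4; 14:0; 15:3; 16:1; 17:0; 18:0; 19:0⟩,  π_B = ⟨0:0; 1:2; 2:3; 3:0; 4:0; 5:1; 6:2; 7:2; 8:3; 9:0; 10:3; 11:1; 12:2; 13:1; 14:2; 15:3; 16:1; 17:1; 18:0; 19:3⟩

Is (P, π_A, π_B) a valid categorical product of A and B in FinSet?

|A|·|B| = 5·4 = 20;  |P| = 20
Check the pairing map k ↦ (π_A(k), π_B(k)):
  0 : (3,0)
  1 : (1,2)
  2 : (2,3)
  3 : (4,0)
  4 : (1,0)
  5 : (2,1)
  6 : (4,2)
  7 : (2,2)
  8 : (4,3)
  9 : (2,0)
  10 : (1,3)
  11 : (3,1)
  12 : (3,2)
  13 : (4,1)
  14 : (0,2)
  15 : (3,3)
  16 : (1,1)
  17 : (0,1)
  18 : (0,0)
  19 : (0,3)
distinct pairs in image: 20 / 20 needed
  → bijection onto A×B; projections well-typed.

Answer: VALID PRODUCT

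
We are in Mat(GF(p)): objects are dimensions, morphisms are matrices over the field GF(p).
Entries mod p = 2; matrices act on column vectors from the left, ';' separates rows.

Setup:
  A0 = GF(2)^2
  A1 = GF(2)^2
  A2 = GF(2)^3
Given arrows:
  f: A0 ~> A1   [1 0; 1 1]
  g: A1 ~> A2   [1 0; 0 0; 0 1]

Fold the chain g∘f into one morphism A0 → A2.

  e0=[1,0] f~>[1,1] g~>[1,0,1]
  e1=[0,1] f~>[0,1] g~>[0,0,1]
⟦path⟧: [1 0; 0 0; 1 1]

Answer: [1 0; 0 0; 1 1]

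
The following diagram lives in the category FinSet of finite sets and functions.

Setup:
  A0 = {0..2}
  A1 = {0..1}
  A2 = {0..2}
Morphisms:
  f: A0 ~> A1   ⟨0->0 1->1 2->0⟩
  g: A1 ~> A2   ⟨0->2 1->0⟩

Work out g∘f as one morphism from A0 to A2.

  0 f~>0 g~>2
  1 f~>1 g~>0
  2 f~>0 g~>2
result: ⟨0->2 1->0 2->2⟩

Answer: ⟨0->2 1->0 2->2⟩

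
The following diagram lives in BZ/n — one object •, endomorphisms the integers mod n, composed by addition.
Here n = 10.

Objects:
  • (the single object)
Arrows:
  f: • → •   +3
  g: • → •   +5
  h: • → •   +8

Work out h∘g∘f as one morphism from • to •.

  0 +3≡3 +5≡8 +8≡6  (mod 10)
result: +6

Answer: +6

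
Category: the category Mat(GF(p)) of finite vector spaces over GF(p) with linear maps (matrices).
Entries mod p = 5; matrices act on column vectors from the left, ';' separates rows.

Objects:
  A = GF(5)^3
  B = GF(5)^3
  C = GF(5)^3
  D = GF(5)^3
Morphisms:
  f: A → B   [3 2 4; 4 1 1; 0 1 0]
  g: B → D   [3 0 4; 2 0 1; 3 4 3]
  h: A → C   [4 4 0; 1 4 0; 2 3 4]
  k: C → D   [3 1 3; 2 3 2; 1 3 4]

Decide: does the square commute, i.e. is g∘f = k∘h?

Answer: DOES NOT COMMUTE

Work:
Along f;g (path 1):
  e0=[1,0,0] f→[3,4,0] g→[4,1,0]
  e1=[0,1,0] f→[2,1,1] g→[0,0,3]
  e2=[0,0,1] f→[4,1,0] g→[2,3,1]
  composite₁ = [4 0 2; 1 0 3; 0 3 1]
Along h;k (path 2):
  e0=[1,0,0] h→[4,1,2] k→[4,0,0]
  e1=[0,1,0] h→[4,4,3] k→[0,1,3]
  e2=[0,0,1] h→[0,0,4] k→[2,3,1]
  composite₂ = [4 0 2; 0 1 3; 0 3 1]
Equal? NO — does not commute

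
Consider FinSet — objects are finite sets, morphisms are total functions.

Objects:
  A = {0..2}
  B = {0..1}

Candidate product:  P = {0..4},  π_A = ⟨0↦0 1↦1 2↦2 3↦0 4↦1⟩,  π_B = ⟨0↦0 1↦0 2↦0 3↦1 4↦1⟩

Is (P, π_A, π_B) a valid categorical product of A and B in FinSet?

Answer: NOT A VALID PRODUCT — |P|=5 ≠ |A|·|B|=6

Trace:
|A|·|B| = 3·2 = 6;  |P| = 5
  → cardinalities differ; no bijection possible.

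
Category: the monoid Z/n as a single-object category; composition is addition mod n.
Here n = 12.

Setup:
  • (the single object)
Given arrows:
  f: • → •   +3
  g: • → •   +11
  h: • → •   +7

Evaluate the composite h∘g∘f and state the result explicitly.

  0 +3≡3 +11≡2 +7≡9  (mod 12)
composite: +9

Answer: +9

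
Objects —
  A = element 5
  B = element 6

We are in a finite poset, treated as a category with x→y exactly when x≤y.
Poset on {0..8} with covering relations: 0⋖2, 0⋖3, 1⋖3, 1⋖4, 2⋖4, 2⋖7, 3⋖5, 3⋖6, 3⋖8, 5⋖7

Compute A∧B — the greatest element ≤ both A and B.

Common predecessors of 5,6: {0,1,3}
  0 <= 3
  1 <= 3
  3 <= 3
glb = 3

Answer: A∧B = 3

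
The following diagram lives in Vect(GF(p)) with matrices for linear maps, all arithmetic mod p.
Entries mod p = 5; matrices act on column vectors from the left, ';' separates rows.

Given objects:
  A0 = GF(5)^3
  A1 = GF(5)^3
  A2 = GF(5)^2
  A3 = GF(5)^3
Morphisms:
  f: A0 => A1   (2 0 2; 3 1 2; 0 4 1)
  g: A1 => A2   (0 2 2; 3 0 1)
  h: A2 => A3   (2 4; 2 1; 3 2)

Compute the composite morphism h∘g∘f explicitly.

  e0=(1,0,0) f=>(2,3,0) g=>(1,1) h=>(1,3,0)
  e1=(0,1,0) f=>(0,1,4) g=>(0,4) h=>(1,4,3)
  e2=(0,0,1) f=>(2,2,1) g=>(1,2) h=>(0,4,2)
⟦path⟧: (1 1 0; 3 4 4; 0 3 2)

Answer: (1 1 0; 3 4 4; 0 3 2)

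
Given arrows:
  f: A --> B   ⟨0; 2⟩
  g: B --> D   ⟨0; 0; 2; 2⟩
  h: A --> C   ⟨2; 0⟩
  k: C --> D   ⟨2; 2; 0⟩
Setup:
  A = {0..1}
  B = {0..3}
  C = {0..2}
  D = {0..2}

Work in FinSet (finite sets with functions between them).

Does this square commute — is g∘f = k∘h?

1) trace f;g:
  0 f-->0 g-->0
  1 f-->2 g-->2
  composite₁ = ⟨0; 2⟩
2) trace h;k:
  0 h-->2 k-->0
  1 h-->0 k-->2
  composite₂ = ⟨0; 2⟩
Equal? same morphism ✓

Answer: COMMUTES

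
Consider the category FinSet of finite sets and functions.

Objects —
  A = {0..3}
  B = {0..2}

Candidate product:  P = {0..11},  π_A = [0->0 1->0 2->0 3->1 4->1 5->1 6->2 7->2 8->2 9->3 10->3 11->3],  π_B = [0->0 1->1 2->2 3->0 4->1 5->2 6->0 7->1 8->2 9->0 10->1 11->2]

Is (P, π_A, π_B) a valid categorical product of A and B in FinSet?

|A|·|B| = 4·3 = 12;  |P| = 12
Check the pairing map k ↦ (π_A(k), π_B(k)):
  0 -> (0,0)
  1 -> (0,1)
  2 -> (0,2)
  3 -> (1,0)
  4 -> (1,1)
  5 -> (1,2)
  6 -> (2,0)
  7 -> (2,1)
  8 -> (2,2)
  9 -> (3,0)
  10 -> (3,1)
  11 -> (3,2)
distinct pairs in image: 12 / 12 needed
  → bijection onto A×B; projections well-typed.

Answer: VALID PRODUCT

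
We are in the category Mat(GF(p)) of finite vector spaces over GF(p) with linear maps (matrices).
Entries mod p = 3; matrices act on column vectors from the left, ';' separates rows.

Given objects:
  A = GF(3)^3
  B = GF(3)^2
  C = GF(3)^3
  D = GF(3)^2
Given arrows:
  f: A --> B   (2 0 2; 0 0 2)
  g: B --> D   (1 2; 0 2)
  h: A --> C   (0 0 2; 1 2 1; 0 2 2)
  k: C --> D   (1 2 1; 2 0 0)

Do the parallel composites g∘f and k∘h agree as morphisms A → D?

Answer: COMMUTES

Derivation:
Path 1 = f;g:
  e0=⟨1,0,0⟩ f-->⟨2,0⟩ g-->⟨2,0⟩
  e1=⟨0,1,0⟩ f-->⟨0,0⟩ g-->⟨0,0⟩
  e2=⟨0,0,1⟩ f-->⟨2,2⟩ g-->⟨0,1⟩
  composite₁ = (2 0 0; 0 0 1)
Path 2 = h;k:
  e0=⟨1,0,0⟩ h-->⟨0,1,0⟩ k-->⟨2,0⟩
  e1=⟨0,1,0⟩ h-->⟨0,2,2⟩ k-->⟨0,0⟩
  e2=⟨0,0,1⟩ h-->⟨2,1,2⟩ k-->⟨0,1⟩
  composite₂ = (2 0 0; 0 0 1)
Equal? equal; square commutes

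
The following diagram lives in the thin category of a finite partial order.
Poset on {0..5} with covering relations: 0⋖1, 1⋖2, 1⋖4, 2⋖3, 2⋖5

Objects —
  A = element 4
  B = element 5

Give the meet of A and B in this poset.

Common predecessors of 4,5: {0,1}
  0 ⊑ 1
  1 ⊑ 1
glb = 1

Answer: A∧B = 1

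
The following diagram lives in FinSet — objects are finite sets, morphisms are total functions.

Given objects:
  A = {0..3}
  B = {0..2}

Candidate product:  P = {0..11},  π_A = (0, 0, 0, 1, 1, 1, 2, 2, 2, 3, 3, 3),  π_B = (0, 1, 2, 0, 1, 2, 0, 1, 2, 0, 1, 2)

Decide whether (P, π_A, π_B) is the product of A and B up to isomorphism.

Answer: VALID PRODUCT

Work:
|A|·|B| = 4·3 = 12;  |P| = 12
Check the pairing map k ↦ (π_A(k), π_B(k)):
  0 ↦ (0,0)
  1 ↦ (0,1)
  2 ↦ (0,2)
  3 ↦ (1,0)
  4 ↦ (1,1)
  5 ↦ (1,2)
  6 ↦ (2,0)
  7 ↦ (2,1)
  8 ↦ (2,2)
  9 ↦ (3,0)
  10 ↦ (3,1)
  11 ↦ (3,2)
distinct pairs in image: 12 / 12 needed
  → bijection onto A×B; projections well-typed.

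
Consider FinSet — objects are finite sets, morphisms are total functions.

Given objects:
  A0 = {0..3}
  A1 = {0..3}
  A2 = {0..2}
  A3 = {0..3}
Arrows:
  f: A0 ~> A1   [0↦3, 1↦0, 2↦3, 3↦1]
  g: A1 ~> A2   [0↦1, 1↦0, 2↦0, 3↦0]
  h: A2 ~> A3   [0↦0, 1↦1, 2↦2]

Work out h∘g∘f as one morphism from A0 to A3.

  0 f~>3 g~>0 h~>0
  1 f~>0 g~>1 h~>1
  2 f~>3 g~>0 h~>0
  3 f~>1 g~>0 h~>0
result: [0↦0, 1↦1, 2↦0, 3↦0]

Answer: [0↦0, 1↦1, 2↦0, 3↦0]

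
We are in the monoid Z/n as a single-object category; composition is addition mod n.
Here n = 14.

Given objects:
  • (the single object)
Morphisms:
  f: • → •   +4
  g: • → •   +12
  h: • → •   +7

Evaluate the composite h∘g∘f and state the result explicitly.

  0 +4≡4 +12≡2 +7≡9  (mod 14)
composite: +9

Answer: +9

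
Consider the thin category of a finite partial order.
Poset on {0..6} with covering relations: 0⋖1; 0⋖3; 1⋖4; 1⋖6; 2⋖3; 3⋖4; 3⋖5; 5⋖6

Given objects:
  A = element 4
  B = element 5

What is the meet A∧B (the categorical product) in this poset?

Common predecessors of 4,5: {0,2,3}
  0 ≤ 3
  2 ≤ 3
  3 ≤ 3
glb = 3

Answer: A∧B = 3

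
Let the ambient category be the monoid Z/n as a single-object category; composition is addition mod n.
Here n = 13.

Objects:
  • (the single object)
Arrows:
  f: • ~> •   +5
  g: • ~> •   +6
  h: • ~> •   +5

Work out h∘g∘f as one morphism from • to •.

Answer: +3

Work:
  0 +5≡5 +6≡11 +5≡3  (mod 13)
composite: +3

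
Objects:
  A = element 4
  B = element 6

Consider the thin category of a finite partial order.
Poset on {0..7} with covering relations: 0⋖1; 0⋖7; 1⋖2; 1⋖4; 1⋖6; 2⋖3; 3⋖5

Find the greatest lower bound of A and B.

Answer: A∧B = 1

Work:
Lower bounds of A=4 and B=6: {0,1}
  0 ≤ 1
  1 ≤ 1
glb = 1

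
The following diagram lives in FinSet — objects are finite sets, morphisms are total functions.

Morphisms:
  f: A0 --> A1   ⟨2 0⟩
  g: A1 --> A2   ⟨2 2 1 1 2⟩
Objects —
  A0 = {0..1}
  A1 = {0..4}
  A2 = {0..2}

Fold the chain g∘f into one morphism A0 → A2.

Answer: ⟨1 2⟩

Derivation:
  0 f-->2 g-->1
  1 f-->0 g-->2
⟦path⟧: ⟨1 2⟩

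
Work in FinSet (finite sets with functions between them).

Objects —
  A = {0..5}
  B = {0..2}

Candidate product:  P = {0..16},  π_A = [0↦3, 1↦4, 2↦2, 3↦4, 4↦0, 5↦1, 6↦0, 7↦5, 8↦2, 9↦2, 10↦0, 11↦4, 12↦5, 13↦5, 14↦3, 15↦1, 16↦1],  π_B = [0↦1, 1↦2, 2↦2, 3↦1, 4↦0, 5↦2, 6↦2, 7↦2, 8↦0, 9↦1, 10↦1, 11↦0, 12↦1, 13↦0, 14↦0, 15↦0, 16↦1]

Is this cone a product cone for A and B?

Answer: NOT A VALID PRODUCT — |P|=17 ≠ |A|·|B|=18

Work:
|A|·|B| = 6·3 = 18;  |P| = 17
  → cardinalities differ; no bijection possible.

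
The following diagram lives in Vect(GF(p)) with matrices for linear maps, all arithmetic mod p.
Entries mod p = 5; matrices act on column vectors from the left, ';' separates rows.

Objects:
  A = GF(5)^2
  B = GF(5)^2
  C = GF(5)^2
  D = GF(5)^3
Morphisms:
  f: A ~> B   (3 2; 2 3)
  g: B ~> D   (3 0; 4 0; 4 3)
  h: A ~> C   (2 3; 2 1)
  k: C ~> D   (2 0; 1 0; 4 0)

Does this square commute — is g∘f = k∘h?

Path 1 = f;g:
  e0=⟨1,0⟩ f~>⟨3,2⟩ g~>⟨4,2,3⟩
  e1=⟨0,1⟩ f~>⟨2,3⟩ g~>⟨1,3,2⟩
  ⟦path⟧₁ = (4 1; 2 3; 3 2)
Path 2 = h;k:
  e0=⟨1,0⟩ h~>⟨2,2⟩ k~>⟨4,2,3⟩
  e1=⟨0,1⟩ h~>⟨3,1⟩ k~>⟨1,3,2⟩
  ⟦path⟧₂ = (4 1; 2 3; 3 2)
Equal? same morphism ✓

Answer: COMMUTES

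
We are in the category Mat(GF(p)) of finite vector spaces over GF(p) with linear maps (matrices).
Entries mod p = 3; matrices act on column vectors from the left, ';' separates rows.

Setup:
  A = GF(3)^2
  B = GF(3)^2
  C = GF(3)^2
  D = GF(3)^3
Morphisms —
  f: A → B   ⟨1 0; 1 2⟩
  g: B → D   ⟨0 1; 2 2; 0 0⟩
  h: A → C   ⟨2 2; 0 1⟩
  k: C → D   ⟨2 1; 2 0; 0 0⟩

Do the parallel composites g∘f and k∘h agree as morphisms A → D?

Answer: COMMUTES

Trace:
Along f;g (path 1):
  e0=[1,0] f→[1,1] g→[1,1,0]
  e1=[0,1] f→[0,2] g→[2,1,0]
  ⟦path⟧₁ = ⟨1 2; 1 1; 0 0⟩
Along h;k (path 2):
  e0=[1,0] h→[2,0] k→[1,1,0]
  e1=[0,1] h→[2,1] k→[2,1,0]
  ⟦path⟧₂ = ⟨1 2; 1 1; 0 0⟩
Equal? YES — commutes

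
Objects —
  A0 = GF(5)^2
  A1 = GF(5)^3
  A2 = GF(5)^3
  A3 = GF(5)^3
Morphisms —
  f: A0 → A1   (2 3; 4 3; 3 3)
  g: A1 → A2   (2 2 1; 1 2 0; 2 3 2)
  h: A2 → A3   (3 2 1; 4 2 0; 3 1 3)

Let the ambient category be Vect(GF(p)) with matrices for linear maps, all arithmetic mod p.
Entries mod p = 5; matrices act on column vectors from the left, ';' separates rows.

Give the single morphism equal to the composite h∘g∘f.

  e0=(1,0) f→(2,4,3) g→(0,0,2) h→(2,0,1)
  e1=(0,1) f→(3,3,3) g→(0,4,1) h→(4,3,2)
composite: (2 4; 0 3; 1 2)

Answer: (2 4; 0 3; 1 2)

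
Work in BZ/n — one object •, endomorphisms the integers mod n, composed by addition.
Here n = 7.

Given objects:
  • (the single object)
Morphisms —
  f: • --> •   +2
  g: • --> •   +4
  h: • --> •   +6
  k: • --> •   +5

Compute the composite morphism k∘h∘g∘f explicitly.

  0 +2≡2 +4≡6 +6≡5 +5≡3  (mod 7)
composite: +3

Answer: +3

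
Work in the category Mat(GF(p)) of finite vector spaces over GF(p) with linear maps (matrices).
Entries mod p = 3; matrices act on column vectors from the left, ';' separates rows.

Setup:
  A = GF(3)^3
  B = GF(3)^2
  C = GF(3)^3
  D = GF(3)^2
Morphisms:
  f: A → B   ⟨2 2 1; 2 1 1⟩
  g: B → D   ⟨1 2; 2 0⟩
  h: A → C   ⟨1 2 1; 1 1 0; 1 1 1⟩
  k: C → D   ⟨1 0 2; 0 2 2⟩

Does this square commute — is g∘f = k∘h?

1) trace f;g:
  e0=⟨1,0,0⟩ f→⟨2,2⟩ g→⟨0,1⟩
  e1=⟨0,1,0⟩ f→⟨2,1⟩ g→⟨1,1⟩
  e2=⟨0,0,1⟩ f→⟨1,1⟩ g→⟨0,2⟩
  composite₁ = ⟨0 1 0; 1 1 2⟩
2) trace h;k:
  e0=⟨1,0,0⟩ h→⟨1,1,1⟩ k→⟨0,1⟩
  e1=⟨0,1,0⟩ h→⟨2,1,1⟩ k→⟨1,1⟩
  e2=⟨0,0,1⟩ h→⟨1,0,1⟩ k→⟨0,2⟩
  composite₂ = ⟨0 1 0; 1 1 2⟩
Equal? equal; square commutes

Answer: COMMUTES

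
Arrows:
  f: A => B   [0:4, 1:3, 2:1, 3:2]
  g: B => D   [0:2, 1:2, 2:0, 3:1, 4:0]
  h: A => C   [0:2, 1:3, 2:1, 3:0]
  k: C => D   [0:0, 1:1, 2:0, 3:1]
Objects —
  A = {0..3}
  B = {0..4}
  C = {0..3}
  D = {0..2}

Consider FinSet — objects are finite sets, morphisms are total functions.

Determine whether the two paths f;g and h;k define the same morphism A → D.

Path 1 = f;g:
  0 f=>4 g=>0
  1 f=>3 g=>1
  2 f=>1 g=>2
  3 f=>2 g=>0
  composite₁ = [0:0, 1:1, 2:2, 3:0]
Path 2 = h;k:
  0 h=>2 k=>0
  1 h=>3 k=>1
  2 h=>1 k=>1
  3 h=>0 k=>0
  composite₂ = [0:0, 1:1, 2:1, 3:0]
Equal? NO — does not commute

Answer: DOES NOT COMMUTE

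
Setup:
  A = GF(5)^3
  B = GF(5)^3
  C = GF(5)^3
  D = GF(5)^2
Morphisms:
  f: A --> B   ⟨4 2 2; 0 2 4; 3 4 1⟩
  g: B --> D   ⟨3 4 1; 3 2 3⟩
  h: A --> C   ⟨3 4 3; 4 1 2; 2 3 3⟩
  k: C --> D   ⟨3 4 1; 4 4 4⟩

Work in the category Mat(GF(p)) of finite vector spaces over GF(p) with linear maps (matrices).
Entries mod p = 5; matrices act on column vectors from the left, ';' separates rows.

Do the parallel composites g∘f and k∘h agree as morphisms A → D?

Answer: DOES NOT COMMUTE

Work:
Path 1 = f;g:
  e0=(1,0,0) f-->(4,0,3) g-->(0,1)
  e1=(0,1,0) f-->(2,2,4) g-->(3,2)
  e2=(0,0,1) f-->(2,4,1) g-->(3,2)
  composite₁ = ⟨0 3 3; 1 2 2⟩
Path 2 = h;k:
  e0=(1,0,0) h-->(3,4,2) k-->(2,1)
  e1=(0,1,0) h-->(4,1,3) k-->(4,2)
  e2=(0,0,1) h-->(3,2,3) k-->(0,2)
  composite₂ = ⟨2 4 0; 1 2 2⟩
Equal? differ; not commutative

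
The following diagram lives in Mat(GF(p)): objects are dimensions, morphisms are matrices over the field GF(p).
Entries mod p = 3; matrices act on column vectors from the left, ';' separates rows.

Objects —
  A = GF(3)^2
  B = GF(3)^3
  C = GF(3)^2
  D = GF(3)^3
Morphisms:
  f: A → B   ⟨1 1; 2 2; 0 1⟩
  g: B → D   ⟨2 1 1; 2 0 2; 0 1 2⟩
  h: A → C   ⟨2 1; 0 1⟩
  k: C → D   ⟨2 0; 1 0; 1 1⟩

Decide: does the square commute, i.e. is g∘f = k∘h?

1) trace f;g:
  e0=⟨1,0⟩ f→⟨1,2,0⟩ g→⟨1,2,2⟩
  e1=⟨0,1⟩ f→⟨1,2,1⟩ g→⟨2,1,1⟩
  ⟦path⟧₁ = ⟨1 2; 2 1; 2 1⟩
2) trace h;k:
  e0=⟨1,0⟩ h→⟨2,0⟩ k→⟨1,2,2⟩
  e1=⟨0,1⟩ h→⟨1,1⟩ k→⟨2,1,2⟩
  ⟦path⟧₂ = ⟨1 2; 2 1; 2 2⟩
Equal? NO — does not commute

Answer: DOES NOT COMMUTE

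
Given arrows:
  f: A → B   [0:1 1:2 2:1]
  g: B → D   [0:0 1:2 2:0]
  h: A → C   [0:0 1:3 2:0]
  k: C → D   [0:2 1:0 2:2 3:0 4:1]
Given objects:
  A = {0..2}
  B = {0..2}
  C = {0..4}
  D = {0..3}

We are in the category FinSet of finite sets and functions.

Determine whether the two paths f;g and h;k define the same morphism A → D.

Along f;g (path 1):
  0 f→1 g→2
  1 f→2 g→0
  2 f→1 g→2
  ⟦path⟧₁ = [0:2 1:0 2:2]
Along h;k (path 2):
  0 h→0 k→2
  1 h→3 k→0
  2 h→0 k→2
  ⟦path⟧₂ = [0:2 1:0 2:2]
Equal? same morphism ✓

Answer: COMMUTES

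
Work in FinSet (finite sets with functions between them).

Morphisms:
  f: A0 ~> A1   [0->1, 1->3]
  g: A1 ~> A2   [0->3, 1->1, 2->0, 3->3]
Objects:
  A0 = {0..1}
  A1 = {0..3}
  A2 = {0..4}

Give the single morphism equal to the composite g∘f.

Answer: [0->1, 1->3]

Trace:
  0 f~>1 g~>1
  1 f~>3 g~>3
result: [0->1, 1->3]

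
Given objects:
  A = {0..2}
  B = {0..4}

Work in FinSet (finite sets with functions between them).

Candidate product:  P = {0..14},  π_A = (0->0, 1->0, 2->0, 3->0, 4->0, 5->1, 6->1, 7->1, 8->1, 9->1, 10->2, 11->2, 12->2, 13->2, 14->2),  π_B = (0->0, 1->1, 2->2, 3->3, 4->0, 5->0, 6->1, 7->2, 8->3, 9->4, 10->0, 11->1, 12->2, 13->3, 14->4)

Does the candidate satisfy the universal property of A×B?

|A|·|B| = 3·5 = 15;  |P| = 15
Check the pairing map k ↦ (π_A(k), π_B(k)):
  0 -> (0,0)
  1 -> (0,1)
  2 -> (0,2)
  3 -> (0,3)
  4 -> (0,0)  ✗ repeats pair of k=0
  5 -> (1,0)
  6 -> (1,1)
  7 -> (1,2)
  8 -> (1,3)
  9 -> (1,4)
  10 -> (2,0)
  11 -> (2,1)
  12 -> (2,2)
  13 -> (2,3)
  14 -> (2,4)
distinct pairs in image: 14 / 15 needed
  → (0,0) hit at k=0 and k=4

Answer: NOT A VALID PRODUCT — duplicate pair at indices 0,4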